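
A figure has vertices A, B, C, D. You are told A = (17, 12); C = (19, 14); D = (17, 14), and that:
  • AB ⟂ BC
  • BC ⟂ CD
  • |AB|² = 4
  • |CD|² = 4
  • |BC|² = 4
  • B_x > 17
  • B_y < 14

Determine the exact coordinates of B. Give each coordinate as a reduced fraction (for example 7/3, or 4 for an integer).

B = (19, 12)

1. B_x = 19  [[BC ⟂ CD ⇒ 2x-38=0] ∩ [|B−(17, 12)|²=4]]
2. B_y = 12  [[BC ⟂ CD ⇒ 2x-38=0] ∩ [|B−(17, 12)|²=4]]
   so B = (19, 12)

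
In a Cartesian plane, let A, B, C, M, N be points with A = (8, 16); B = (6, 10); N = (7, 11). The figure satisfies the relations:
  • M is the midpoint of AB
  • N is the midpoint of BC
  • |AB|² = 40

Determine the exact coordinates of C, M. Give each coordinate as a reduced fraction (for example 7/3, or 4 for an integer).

C = (8, 12)
M = (7, 13)

1. M_x = 7  [2·M = A+B = (8, 16)+(6, 10)]
2. M_y = 13  [2·M = A+B = (8, 16)+(6, 10)]
   so M = (7, 13)
3. C_x = 8  [C = 2·N−B = 2·(7, 11)−(6, 10)]
4. C_y = 12  [C = 2·N−B = 2·(7, 11)−(6, 10)]
   so C = (8, 12)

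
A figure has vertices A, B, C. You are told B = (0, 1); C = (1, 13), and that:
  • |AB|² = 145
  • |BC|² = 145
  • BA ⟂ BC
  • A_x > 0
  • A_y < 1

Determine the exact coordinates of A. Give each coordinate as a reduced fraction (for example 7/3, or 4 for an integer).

1. A_x = 12  [[BA ⟂ BC ⇒ 1x+12y-12=0] ∩ [|A−(0, 1)|²=145]]
2. A_y = 0  [[BA ⟂ BC ⇒ 1x+12y-12=0] ∩ [|A−(0, 1)|²=145]]
   so A = (12, 0)

A = (12, 0)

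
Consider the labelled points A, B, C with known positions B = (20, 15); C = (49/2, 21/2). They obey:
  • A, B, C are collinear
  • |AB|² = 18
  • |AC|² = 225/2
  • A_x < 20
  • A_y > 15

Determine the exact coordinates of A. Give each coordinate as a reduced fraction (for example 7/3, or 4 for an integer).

A = (17, 18)

1. A_x = 17  [[A, B, C are collinear ⇒ 9/2x+9/2y-315/2=0] ∩ [|A−(20, 15)|²=18]]
2. A_y = 18  [[A, B, C are collinear ⇒ 9/2x+9/2y-315/2=0] ∩ [|A−(20, 15)|²=18]]
   so A = (17, 18)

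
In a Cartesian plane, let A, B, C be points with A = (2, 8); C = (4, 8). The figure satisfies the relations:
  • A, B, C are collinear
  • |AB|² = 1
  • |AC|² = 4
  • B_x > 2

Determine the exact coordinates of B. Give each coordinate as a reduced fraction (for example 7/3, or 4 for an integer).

1. B_x = 3  [[A, B, C are collinear ⇒ -2y+16=0] ∩ [|B−(2, 8)|²=1]]
2. B_y = 8  [[A, B, C are collinear ⇒ -2y+16=0] ∩ [|B−(2, 8)|²=1]]
   so B = (3, 8)

B = (3, 8)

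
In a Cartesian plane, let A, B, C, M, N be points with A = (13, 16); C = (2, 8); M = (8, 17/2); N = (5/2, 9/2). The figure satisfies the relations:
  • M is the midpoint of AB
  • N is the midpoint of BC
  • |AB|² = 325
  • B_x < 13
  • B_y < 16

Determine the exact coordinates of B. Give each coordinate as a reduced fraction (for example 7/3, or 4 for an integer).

1. B_x = 3  [B = 2·M−A = 2·(8, 17/2)−(13, 16)]
2. B_y = 1  [B = 2·M−A = 2·(8, 17/2)−(13, 16)]
   so B = (3, 1)

B = (3, 1)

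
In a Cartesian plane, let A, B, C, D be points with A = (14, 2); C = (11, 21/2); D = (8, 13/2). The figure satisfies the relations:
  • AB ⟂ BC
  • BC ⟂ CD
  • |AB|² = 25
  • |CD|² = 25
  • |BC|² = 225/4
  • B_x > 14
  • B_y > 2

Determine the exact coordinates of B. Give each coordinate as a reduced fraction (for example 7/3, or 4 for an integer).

B = (17, 6)

1. B_x = 17  [[BC ⟂ CD ⇒ 3x+4y-75=0] ∩ [|B−(14, 2)|²=25]]
2. B_y = 6  [[BC ⟂ CD ⇒ 3x+4y-75=0] ∩ [|B−(14, 2)|²=25]]
   so B = (17, 6)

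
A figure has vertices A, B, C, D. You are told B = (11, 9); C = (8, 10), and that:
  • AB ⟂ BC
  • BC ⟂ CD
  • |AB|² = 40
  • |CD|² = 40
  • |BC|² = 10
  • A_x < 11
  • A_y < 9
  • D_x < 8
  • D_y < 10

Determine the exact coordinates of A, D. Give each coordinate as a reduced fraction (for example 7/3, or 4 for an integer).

A = (9, 3)
D = (6, 4)

1. A_x = 9  [[AB ⟂ BC ⇒ 3x-1y-24=0] ∩ [|A−(11, 9)|²=40]]
2. A_y = 3  [[AB ⟂ BC ⇒ 3x-1y-24=0] ∩ [|A−(11, 9)|²=40]]
   so A = (9, 3)
3. D_x = 6  [[BC ⟂ CD ⇒ -3x+1y+14=0] ∩ [|D−(8, 10)|²=40]]
4. D_y = 4  [[BC ⟂ CD ⇒ -3x+1y+14=0] ∩ [|D−(8, 10)|²=40]]
   so D = (6, 4)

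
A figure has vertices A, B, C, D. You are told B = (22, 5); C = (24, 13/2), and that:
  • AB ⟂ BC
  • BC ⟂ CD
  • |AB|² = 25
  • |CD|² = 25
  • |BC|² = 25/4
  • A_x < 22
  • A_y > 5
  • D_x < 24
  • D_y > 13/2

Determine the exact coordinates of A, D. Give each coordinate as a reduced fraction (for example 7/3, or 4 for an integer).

1. A_x = 19  [[AB ⟂ BC ⇒ -2x-3/2y+103/2=0] ∩ [|A−(22, 5)|²=25]]
2. A_y = 9  [[AB ⟂ BC ⇒ -2x-3/2y+103/2=0] ∩ [|A−(22, 5)|²=25]]
   so A = (19, 9)
3. D_x = 21  [[BC ⟂ CD ⇒ 2x+3/2y-231/4=0] ∩ [|D−(24, 13/2)|²=25]]
4. D_y = 21/2  [[BC ⟂ CD ⇒ 2x+3/2y-231/4=0] ∩ [|D−(24, 13/2)|²=25]]
   so D = (21, 21/2)

A = (19, 9)
D = (21, 21/2)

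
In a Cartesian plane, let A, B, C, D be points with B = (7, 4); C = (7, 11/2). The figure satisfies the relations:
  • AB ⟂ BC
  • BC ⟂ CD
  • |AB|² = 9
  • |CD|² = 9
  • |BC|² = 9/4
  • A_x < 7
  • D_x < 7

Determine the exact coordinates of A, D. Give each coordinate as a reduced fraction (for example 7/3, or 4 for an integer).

A = (4, 4)
D = (4, 11/2)

1. A_x = 4  [[AB ⟂ BC ⇒ -3/2y+6=0] ∩ [|A−(7, 4)|²=9]]
2. A_y = 4  [[AB ⟂ BC ⇒ -3/2y+6=0] ∩ [|A−(7, 4)|²=9]]
   so A = (4, 4)
3. D_x = 4  [[BC ⟂ CD ⇒ 3/2y-33/4=0] ∩ [|D−(7, 11/2)|²=9]]
4. D_y = 11/2  [[BC ⟂ CD ⇒ 3/2y-33/4=0] ∩ [|D−(7, 11/2)|²=9]]
   so D = (4, 11/2)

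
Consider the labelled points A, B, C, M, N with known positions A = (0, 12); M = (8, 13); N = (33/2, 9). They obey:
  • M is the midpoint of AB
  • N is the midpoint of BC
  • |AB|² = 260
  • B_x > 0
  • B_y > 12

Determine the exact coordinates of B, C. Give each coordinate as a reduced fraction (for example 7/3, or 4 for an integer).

B = (16, 14)
C = (17, 4)

1. B_x = 16  [B = 2·M−A = 2·(8, 13)−(0, 12)]
2. B_y = 14  [B = 2·M−A = 2·(8, 13)−(0, 12)]
   so B = (16, 14)
3. C_x = 17  [C = 2·N−B = 2·(33/2, 9)−(16, 14)]
4. C_y = 4  [C = 2·N−B = 2·(33/2, 9)−(16, 14)]
   so C = (17, 4)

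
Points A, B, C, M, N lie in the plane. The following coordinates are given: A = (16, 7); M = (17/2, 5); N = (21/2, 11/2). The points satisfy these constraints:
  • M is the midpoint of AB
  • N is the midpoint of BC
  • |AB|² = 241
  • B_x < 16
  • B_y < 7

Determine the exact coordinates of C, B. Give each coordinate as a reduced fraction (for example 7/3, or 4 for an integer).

C = (20, 8)
B = (1, 3)

1. B_x = 1  [B = 2·M−A = 2·(17/2, 5)−(16, 7)]
2. B_y = 3  [B = 2·M−A = 2·(17/2, 5)−(16, 7)]
   so B = (1, 3)
3. C_x = 20  [C = 2·N−B = 2·(21/2, 11/2)−(1, 3)]
4. C_y = 8  [C = 2·N−B = 2·(21/2, 11/2)−(1, 3)]
   so C = (20, 8)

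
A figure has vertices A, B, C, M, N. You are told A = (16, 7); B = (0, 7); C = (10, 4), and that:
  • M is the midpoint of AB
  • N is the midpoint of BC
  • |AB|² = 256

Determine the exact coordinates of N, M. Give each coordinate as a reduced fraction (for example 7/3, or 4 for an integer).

N = (5, 11/2)
M = (8, 7)

1. M_x = 8  [2·M = A+B = (16, 7)+(0, 7)]
2. M_y = 7  [2·M = A+B = (16, 7)+(0, 7)]
   so M = (8, 7)
3. N_x = 5  [2·N = B+C = (0, 7)+(10, 4)]
4. N_y = 11/2  [2·N = B+C = (0, 7)+(10, 4)]
   so N = (5, 11/2)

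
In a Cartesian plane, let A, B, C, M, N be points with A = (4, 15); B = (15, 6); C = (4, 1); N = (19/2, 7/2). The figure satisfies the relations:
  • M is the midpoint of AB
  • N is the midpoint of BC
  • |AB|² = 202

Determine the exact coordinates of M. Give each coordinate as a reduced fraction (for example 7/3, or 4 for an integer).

M = (19/2, 21/2)

1. M_x = 19/2  [2·M = A+B = (4, 15)+(15, 6)]
2. M_y = 21/2  [2·M = A+B = (4, 15)+(15, 6)]
   so M = (19/2, 21/2)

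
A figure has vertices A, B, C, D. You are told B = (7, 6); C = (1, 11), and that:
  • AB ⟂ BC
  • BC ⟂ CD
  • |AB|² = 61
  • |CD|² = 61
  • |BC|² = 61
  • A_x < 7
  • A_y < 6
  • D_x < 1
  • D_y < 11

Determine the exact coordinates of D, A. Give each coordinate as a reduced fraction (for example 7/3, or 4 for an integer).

D = (-4, 5)
A = (2, 0)

1. D_x = -4  [[BC ⟂ CD ⇒ -6x+5y-49=0] ∩ [|D−(1, 11)|²=61]]
2. D_y = 5  [[BC ⟂ CD ⇒ -6x+5y-49=0] ∩ [|D−(1, 11)|²=61]]
   so D = (-4, 5)
3. A_x = 2  [[AB ⟂ BC ⇒ 6x-5y-12=0] ∩ [|A−(7, 6)|²=61]]
4. A_y = 0  [[AB ⟂ BC ⇒ 6x-5y-12=0] ∩ [|A−(7, 6)|²=61]]
   so A = (2, 0)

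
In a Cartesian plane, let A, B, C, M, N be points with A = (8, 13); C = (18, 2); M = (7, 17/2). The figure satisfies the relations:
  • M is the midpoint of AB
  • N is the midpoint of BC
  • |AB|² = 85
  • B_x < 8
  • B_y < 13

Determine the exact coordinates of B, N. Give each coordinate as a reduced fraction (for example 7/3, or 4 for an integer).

1. B_x = 6  [B = 2·M−A = 2·(7, 17/2)−(8, 13)]
2. B_y = 4  [B = 2·M−A = 2·(7, 17/2)−(8, 13)]
   so B = (6, 4)
3. N_x = 12  [2·N = B+C = (6, 4)+(18, 2)]
4. N_y = 3  [2·N = B+C = (6, 4)+(18, 2)]
   so N = (12, 3)

B = (6, 4)
N = (12, 3)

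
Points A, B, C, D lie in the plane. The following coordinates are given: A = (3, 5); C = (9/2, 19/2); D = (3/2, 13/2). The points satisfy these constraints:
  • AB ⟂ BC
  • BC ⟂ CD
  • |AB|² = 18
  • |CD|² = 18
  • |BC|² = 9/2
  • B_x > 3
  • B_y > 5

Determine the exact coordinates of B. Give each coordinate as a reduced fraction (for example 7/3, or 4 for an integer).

1. B_x = 6  [[BC ⟂ CD ⇒ 3x+3y-42=0] ∩ [|B−(3, 5)|²=18]]
2. B_y = 8  [[BC ⟂ CD ⇒ 3x+3y-42=0] ∩ [|B−(3, 5)|²=18]]
   so B = (6, 8)

B = (6, 8)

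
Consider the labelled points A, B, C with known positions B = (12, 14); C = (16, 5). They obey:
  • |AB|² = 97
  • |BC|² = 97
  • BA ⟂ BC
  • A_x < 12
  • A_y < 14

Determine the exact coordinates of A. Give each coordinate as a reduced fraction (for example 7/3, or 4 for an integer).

A = (3, 10)

1. A_x = 3  [[BA ⟂ BC ⇒ 4x-9y+78=0] ∩ [|A−(12, 14)|²=97]]
2. A_y = 10  [[BA ⟂ BC ⇒ 4x-9y+78=0] ∩ [|A−(12, 14)|²=97]]
   so A = (3, 10)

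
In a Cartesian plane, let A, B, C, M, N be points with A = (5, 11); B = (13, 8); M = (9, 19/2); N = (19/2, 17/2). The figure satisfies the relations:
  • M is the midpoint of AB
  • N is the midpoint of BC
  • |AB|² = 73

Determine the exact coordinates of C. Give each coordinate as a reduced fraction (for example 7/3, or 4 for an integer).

C = (6, 9)

1. C_x = 6  [C = 2·N−B = 2·(19/2, 17/2)−(13, 8)]
2. C_y = 9  [C = 2·N−B = 2·(19/2, 17/2)−(13, 8)]
   so C = (6, 9)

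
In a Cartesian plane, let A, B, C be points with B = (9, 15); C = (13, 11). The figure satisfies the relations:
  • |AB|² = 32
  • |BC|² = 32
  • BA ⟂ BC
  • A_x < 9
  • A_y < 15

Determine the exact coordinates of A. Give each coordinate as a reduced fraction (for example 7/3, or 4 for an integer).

A = (5, 11)

1. A_x = 5  [[BA ⟂ BC ⇒ 4x-4y+24=0] ∩ [|A−(9, 15)|²=32]]
2. A_y = 11  [[BA ⟂ BC ⇒ 4x-4y+24=0] ∩ [|A−(9, 15)|²=32]]
   so A = (5, 11)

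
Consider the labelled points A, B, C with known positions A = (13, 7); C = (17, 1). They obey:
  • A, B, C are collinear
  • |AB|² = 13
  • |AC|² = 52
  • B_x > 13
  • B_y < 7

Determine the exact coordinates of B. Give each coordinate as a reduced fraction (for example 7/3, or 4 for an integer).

1. B_x = 15  [[A, B, C are collinear ⇒ -6x-4y+106=0] ∩ [|B−(13, 7)|²=13]]
2. B_y = 4  [[A, B, C are collinear ⇒ -6x-4y+106=0] ∩ [|B−(13, 7)|²=13]]
   so B = (15, 4)

B = (15, 4)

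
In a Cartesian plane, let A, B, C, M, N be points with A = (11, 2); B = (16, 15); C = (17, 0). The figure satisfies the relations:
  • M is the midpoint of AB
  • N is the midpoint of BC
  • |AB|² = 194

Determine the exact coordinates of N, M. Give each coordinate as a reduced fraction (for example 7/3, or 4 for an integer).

1. M_x = 27/2  [2·M = A+B = (11, 2)+(16, 15)]
2. M_y = 17/2  [2·M = A+B = (11, 2)+(16, 15)]
   so M = (27/2, 17/2)
3. N_x = 33/2  [2·N = B+C = (16, 15)+(17, 0)]
4. N_y = 15/2  [2·N = B+C = (16, 15)+(17, 0)]
   so N = (33/2, 15/2)

N = (33/2, 15/2)
M = (27/2, 17/2)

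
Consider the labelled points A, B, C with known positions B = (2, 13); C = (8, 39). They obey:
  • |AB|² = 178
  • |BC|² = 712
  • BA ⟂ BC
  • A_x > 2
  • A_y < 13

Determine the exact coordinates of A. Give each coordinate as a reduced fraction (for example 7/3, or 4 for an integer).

1. A_x = 15  [[BA ⟂ BC ⇒ 6x+26y-350=0] ∩ [|A−(2, 13)|²=178]]
2. A_y = 10  [[BA ⟂ BC ⇒ 6x+26y-350=0] ∩ [|A−(2, 13)|²=178]]
   so A = (15, 10)

A = (15, 10)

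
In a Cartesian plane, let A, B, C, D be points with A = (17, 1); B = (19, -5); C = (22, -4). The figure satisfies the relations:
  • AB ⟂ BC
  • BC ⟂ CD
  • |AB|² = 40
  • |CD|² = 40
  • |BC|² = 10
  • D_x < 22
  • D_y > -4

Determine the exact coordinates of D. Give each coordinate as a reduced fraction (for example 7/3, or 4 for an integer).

1. D_x = 20  [[BC ⟂ CD ⇒ 3x+1y-62=0] ∩ [|D−(22, -4)|²=40]]
2. D_y = 2  [[BC ⟂ CD ⇒ 3x+1y-62=0] ∩ [|D−(22, -4)|²=40]]
   so D = (20, 2)

D = (20, 2)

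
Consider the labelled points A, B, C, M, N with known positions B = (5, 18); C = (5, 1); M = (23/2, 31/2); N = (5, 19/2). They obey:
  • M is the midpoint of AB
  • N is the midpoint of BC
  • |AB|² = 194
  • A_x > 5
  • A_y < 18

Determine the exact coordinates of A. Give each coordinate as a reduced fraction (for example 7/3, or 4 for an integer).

1. A_x = 18  [A = 2·M−B = 2·(23/2, 31/2)−(5, 18)]
2. A_y = 13  [A = 2·M−B = 2·(23/2, 31/2)−(5, 18)]
   so A = (18, 13)

A = (18, 13)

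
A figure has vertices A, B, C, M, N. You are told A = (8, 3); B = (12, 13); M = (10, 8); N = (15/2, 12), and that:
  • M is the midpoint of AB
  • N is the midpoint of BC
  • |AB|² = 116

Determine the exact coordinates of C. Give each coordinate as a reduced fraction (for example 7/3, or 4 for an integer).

1. C_x = 3  [C = 2·N−B = 2·(15/2, 12)−(12, 13)]
2. C_y = 11  [C = 2·N−B = 2·(15/2, 12)−(12, 13)]
   so C = (3, 11)

C = (3, 11)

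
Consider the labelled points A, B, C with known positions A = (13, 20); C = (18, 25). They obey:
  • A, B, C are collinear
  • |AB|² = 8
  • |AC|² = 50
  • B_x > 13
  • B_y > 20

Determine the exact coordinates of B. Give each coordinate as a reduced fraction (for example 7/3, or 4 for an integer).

1. B_x = 15  [[A, B, C are collinear ⇒ 5x-5y+35=0] ∩ [|B−(13, 20)|²=8]]
2. B_y = 22  [[A, B, C are collinear ⇒ 5x-5y+35=0] ∩ [|B−(13, 20)|²=8]]
   so B = (15, 22)

B = (15, 22)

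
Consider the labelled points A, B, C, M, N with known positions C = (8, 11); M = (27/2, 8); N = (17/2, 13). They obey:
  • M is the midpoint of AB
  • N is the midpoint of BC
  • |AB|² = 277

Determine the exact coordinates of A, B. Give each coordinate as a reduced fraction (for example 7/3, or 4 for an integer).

1. B_x = 9  [B = 2·N−C = 2·(17/2, 13)−(8, 11)]
2. B_y = 15  [B = 2·N−C = 2·(17/2, 13)−(8, 11)]
   so B = (9, 15)
3. A_x = 18  [A = 2·M−B = 2·(27/2, 8)−(9, 15)]
4. A_y = 1  [A = 2·M−B = 2·(27/2, 8)−(9, 15)]
   so A = (18, 1)

A = (18, 1)
B = (9, 15)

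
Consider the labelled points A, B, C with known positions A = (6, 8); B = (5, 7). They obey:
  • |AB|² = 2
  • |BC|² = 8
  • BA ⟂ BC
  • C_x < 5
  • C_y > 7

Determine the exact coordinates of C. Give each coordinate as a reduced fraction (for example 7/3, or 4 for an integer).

C = (3, 9)

1. C_x = 3  [[BA ⟂ BC ⇒ 1x+1y-12=0] ∩ [|C−(5, 7)|²=8]]
2. C_y = 9  [[BA ⟂ BC ⇒ 1x+1y-12=0] ∩ [|C−(5, 7)|²=8]]
   so C = (3, 9)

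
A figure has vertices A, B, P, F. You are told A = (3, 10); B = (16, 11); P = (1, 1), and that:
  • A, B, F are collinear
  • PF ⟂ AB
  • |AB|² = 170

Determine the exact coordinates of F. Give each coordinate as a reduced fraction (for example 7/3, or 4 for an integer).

1. F_x = 11/34  [[A, B, F are collinear ⇒ -1x+13y-127=0] ∩ [PF ⟂ AB ⇒ 13x+1y-14=0]]
2. F_y = 333/34  [[A, B, F are collinear ⇒ -1x+13y-127=0] ∩ [PF ⟂ AB ⇒ 13x+1y-14=0]]
   so F = (11/34, 333/34)

F = (11/34, 333/34)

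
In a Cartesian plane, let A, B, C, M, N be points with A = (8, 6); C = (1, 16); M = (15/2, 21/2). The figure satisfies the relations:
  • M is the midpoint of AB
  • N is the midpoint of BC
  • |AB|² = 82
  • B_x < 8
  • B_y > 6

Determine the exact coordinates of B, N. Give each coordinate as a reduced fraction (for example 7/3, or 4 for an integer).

1. B_x = 7  [B = 2·M−A = 2·(15/2, 21/2)−(8, 6)]
2. B_y = 15  [B = 2·M−A = 2·(15/2, 21/2)−(8, 6)]
   so B = (7, 15)
3. N_x = 4  [2·N = B+C = (7, 15)+(1, 16)]
4. N_y = 31/2  [2·N = B+C = (7, 15)+(1, 16)]
   so N = (4, 31/2)

B = (7, 15)
N = (4, 31/2)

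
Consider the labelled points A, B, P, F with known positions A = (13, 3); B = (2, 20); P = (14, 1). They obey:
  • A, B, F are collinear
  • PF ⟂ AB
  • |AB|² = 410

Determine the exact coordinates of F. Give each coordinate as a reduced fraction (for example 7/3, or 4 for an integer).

F = (1165/82, 93/82)

1. F_x = 1165/82  [[A, B, F are collinear ⇒ -17x-11y+254=0] ∩ [PF ⟂ AB ⇒ -11x+17y+137=0]]
2. F_y = 93/82  [[A, B, F are collinear ⇒ -17x-11y+254=0] ∩ [PF ⟂ AB ⇒ -11x+17y+137=0]]
   so F = (1165/82, 93/82)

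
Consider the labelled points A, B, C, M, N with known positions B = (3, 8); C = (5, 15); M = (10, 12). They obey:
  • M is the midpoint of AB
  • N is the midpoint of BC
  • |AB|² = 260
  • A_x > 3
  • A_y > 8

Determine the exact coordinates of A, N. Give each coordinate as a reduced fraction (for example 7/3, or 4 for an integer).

1. A_x = 17  [A = 2·M−B = 2·(10, 12)−(3, 8)]
2. A_y = 16  [A = 2·M−B = 2·(10, 12)−(3, 8)]
   so A = (17, 16)
3. N_x = 4  [2·N = B+C = (3, 8)+(5, 15)]
4. N_y = 23/2  [2·N = B+C = (3, 8)+(5, 15)]
   so N = (4, 23/2)

A = (17, 16)
N = (4, 23/2)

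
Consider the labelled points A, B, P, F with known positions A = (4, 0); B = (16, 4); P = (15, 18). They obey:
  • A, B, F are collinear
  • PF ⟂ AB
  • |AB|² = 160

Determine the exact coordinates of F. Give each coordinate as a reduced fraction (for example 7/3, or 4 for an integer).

F = (193/10, 51/10)

1. F_x = 193/10  [[A, B, F are collinear ⇒ -4x+12y+16=0] ∩ [PF ⟂ AB ⇒ 12x+4y-252=0]]
2. F_y = 51/10  [[A, B, F are collinear ⇒ -4x+12y+16=0] ∩ [PF ⟂ AB ⇒ 12x+4y-252=0]]
   so F = (193/10, 51/10)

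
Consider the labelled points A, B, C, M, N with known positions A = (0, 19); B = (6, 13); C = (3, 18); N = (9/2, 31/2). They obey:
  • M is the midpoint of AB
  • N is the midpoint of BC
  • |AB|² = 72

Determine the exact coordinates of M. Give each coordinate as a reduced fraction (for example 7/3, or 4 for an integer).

1. M_x = 3  [2·M = A+B = (0, 19)+(6, 13)]
2. M_y = 16  [2·M = A+B = (0, 19)+(6, 13)]
   so M = (3, 16)

M = (3, 16)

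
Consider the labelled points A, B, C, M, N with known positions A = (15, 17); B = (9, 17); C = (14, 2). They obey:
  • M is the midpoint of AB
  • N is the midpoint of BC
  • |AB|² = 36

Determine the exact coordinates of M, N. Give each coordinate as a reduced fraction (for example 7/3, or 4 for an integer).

1. M_x = 12  [2·M = A+B = (15, 17)+(9, 17)]
2. M_y = 17  [2·M = A+B = (15, 17)+(9, 17)]
   so M = (12, 17)
3. N_x = 23/2  [2·N = B+C = (9, 17)+(14, 2)]
4. N_y = 19/2  [2·N = B+C = (9, 17)+(14, 2)]
   so N = (23/2, 19/2)

M = (12, 17)
N = (23/2, 19/2)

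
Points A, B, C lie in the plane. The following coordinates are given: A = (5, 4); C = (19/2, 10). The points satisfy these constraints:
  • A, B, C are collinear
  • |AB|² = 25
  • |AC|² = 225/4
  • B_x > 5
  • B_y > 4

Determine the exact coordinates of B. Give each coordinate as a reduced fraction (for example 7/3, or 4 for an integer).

B = (8, 8)

1. B_x = 8  [[A, B, C are collinear ⇒ 6x-9/2y-12=0] ∩ [|B−(5, 4)|²=25]]
2. B_y = 8  [[A, B, C are collinear ⇒ 6x-9/2y-12=0] ∩ [|B−(5, 4)|²=25]]
   so B = (8, 8)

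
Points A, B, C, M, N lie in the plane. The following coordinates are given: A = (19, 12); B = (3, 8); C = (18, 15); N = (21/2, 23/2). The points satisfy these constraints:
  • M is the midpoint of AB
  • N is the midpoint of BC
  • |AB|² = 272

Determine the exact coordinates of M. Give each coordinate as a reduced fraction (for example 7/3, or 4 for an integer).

M = (11, 10)

1. M_x = 11  [2·M = A+B = (19, 12)+(3, 8)]
2. M_y = 10  [2·M = A+B = (19, 12)+(3, 8)]
   so M = (11, 10)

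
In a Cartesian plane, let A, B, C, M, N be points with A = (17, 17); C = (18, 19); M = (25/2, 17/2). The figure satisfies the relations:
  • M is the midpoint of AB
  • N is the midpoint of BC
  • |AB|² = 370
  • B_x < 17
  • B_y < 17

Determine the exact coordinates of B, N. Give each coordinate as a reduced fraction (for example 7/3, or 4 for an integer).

B = (8, 0)
N = (13, 19/2)

1. B_x = 8  [B = 2·M−A = 2·(25/2, 17/2)−(17, 17)]
2. B_y = 0  [B = 2·M−A = 2·(25/2, 17/2)−(17, 17)]
   so B = (8, 0)
3. N_x = 13  [2·N = B+C = (8, 0)+(18, 19)]
4. N_y = 19/2  [2·N = B+C = (8, 0)+(18, 19)]
   so N = (13, 19/2)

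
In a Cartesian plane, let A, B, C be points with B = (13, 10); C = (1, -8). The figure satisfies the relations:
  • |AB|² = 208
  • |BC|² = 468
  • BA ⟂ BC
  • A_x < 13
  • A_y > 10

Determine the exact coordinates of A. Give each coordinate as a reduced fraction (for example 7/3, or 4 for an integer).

1. A_x = 1  [[BA ⟂ BC ⇒ -12x-18y+336=0] ∩ [|A−(13, 10)|²=208]]
2. A_y = 18  [[BA ⟂ BC ⇒ -12x-18y+336=0] ∩ [|A−(13, 10)|²=208]]
   so A = (1, 18)

A = (1, 18)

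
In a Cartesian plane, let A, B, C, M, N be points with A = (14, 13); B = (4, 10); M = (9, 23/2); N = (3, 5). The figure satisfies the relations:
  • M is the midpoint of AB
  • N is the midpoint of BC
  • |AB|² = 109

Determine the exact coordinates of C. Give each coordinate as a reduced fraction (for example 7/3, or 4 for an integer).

C = (2, 0)

1. C_x = 2  [C = 2·N−B = 2·(3, 5)−(4, 10)]
2. C_y = 0  [C = 2·N−B = 2·(3, 5)−(4, 10)]
   so C = (2, 0)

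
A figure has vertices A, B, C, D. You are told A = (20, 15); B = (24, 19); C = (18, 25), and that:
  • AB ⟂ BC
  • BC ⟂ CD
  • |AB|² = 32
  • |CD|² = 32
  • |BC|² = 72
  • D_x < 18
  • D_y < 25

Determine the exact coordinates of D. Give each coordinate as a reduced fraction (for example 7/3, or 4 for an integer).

1. D_x = 14  [[BC ⟂ CD ⇒ -6x+6y-42=0] ∩ [|D−(18, 25)|²=32]]
2. D_y = 21  [[BC ⟂ CD ⇒ -6x+6y-42=0] ∩ [|D−(18, 25)|²=32]]
   so D = (14, 21)

D = (14, 21)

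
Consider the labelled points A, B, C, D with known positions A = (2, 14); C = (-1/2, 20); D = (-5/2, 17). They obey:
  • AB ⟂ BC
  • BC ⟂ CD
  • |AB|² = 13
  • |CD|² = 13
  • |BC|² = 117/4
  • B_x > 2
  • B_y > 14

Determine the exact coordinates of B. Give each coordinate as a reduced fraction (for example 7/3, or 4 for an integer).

1. B_x = 4  [[BC ⟂ CD ⇒ 2x+3y-59=0] ∩ [|B−(2, 14)|²=13]]
2. B_y = 17  [[BC ⟂ CD ⇒ 2x+3y-59=0] ∩ [|B−(2, 14)|²=13]]
   so B = (4, 17)

B = (4, 17)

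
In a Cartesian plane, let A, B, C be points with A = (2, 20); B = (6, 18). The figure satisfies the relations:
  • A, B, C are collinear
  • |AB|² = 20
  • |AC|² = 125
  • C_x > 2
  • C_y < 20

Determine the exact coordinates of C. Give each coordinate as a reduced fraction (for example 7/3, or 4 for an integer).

1. C_x = 12  [[A, B, C are collinear ⇒ 2x+4y-84=0] ∩ [|C−(2, 20)|²=125]]
2. C_y = 15  [[A, B, C are collinear ⇒ 2x+4y-84=0] ∩ [|C−(2, 20)|²=125]]
   so C = (12, 15)

C = (12, 15)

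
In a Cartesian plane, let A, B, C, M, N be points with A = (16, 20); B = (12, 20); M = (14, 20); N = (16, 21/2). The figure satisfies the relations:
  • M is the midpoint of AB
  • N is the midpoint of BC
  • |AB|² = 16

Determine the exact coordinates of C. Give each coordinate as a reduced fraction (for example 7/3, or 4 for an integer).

C = (20, 1)

1. C_x = 20  [C = 2·N−B = 2·(16, 21/2)−(12, 20)]
2. C_y = 1  [C = 2·N−B = 2·(16, 21/2)−(12, 20)]
   so C = (20, 1)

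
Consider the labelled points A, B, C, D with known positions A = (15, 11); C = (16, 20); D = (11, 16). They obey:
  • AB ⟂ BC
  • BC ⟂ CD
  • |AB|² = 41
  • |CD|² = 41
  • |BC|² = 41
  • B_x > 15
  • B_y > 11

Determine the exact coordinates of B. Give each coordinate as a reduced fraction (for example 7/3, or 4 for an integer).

1. B_x = 20  [[BC ⟂ CD ⇒ 5x+4y-160=0] ∩ [|B−(15, 11)|²=41]]
2. B_y = 15  [[BC ⟂ CD ⇒ 5x+4y-160=0] ∩ [|B−(15, 11)|²=41]]
   so B = (20, 15)

B = (20, 15)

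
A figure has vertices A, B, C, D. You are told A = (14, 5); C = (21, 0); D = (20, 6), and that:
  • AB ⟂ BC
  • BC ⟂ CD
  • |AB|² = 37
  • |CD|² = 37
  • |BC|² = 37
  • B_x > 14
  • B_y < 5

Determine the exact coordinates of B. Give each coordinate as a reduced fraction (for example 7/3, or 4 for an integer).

B = (15, -1)

1. B_x = 15  [[BC ⟂ CD ⇒ 1x-6y-21=0] ∩ [|B−(14, 5)|²=37]]
2. B_y = -1  [[BC ⟂ CD ⇒ 1x-6y-21=0] ∩ [|B−(14, 5)|²=37]]
   so B = (15, -1)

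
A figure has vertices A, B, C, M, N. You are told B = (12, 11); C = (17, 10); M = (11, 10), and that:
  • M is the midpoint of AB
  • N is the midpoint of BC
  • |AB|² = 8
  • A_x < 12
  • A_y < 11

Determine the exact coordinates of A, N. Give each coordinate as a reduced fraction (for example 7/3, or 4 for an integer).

1. A_x = 10  [A = 2·M−B = 2·(11, 10)−(12, 11)]
2. A_y = 9  [A = 2·M−B = 2·(11, 10)−(12, 11)]
   so A = (10, 9)
3. N_x = 29/2  [2·N = B+C = (12, 11)+(17, 10)]
4. N_y = 21/2  [2·N = B+C = (12, 11)+(17, 10)]
   so N = (29/2, 21/2)

A = (10, 9)
N = (29/2, 21/2)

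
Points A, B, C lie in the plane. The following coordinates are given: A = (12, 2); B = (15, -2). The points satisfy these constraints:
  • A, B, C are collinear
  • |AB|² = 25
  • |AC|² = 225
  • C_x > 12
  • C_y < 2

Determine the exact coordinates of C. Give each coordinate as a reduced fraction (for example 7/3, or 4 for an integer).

C = (21, -10)

1. C_x = 21  [[A, B, C are collinear ⇒ 4x+3y-54=0] ∩ [|C−(12, 2)|²=225]]
2. C_y = -10  [[A, B, C are collinear ⇒ 4x+3y-54=0] ∩ [|C−(12, 2)|²=225]]
   so C = (21, -10)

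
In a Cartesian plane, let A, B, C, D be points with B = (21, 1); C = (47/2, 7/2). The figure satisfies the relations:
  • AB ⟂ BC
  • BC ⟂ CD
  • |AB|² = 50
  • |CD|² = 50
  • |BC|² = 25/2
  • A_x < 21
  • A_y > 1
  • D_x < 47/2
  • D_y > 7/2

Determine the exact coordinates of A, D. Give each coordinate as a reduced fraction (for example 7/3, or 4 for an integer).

1. A_x = 16  [[AB ⟂ BC ⇒ -5/2x-5/2y+55=0] ∩ [|A−(21, 1)|²=50]]
2. A_y = 6  [[AB ⟂ BC ⇒ -5/2x-5/2y+55=0] ∩ [|A−(21, 1)|²=50]]
   so A = (16, 6)
3. D_x = 37/2  [[BC ⟂ CD ⇒ 5/2x+5/2y-135/2=0] ∩ [|D−(47/2, 7/2)|²=50]]
4. D_y = 17/2  [[BC ⟂ CD ⇒ 5/2x+5/2y-135/2=0] ∩ [|D−(47/2, 7/2)|²=50]]
   so D = (37/2, 17/2)

A = (16, 6)
D = (37/2, 17/2)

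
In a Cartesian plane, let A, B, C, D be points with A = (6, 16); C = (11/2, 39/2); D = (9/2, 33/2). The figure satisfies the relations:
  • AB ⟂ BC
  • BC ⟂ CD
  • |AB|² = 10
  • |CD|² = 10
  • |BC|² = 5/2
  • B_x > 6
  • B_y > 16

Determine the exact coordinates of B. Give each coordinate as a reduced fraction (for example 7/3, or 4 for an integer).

B = (7, 19)

1. B_x = 7  [[BC ⟂ CD ⇒ 1x+3y-64=0] ∩ [|B−(6, 16)|²=10]]
2. B_y = 19  [[BC ⟂ CD ⇒ 1x+3y-64=0] ∩ [|B−(6, 16)|²=10]]
   so B = (7, 19)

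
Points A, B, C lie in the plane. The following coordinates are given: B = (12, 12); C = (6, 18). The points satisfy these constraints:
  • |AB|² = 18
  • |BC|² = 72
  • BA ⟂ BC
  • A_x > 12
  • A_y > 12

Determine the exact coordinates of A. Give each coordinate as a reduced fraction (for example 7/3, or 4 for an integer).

1. A_x = 15  [[BA ⟂ BC ⇒ -6x+6y=0] ∩ [|A−(12, 12)|²=18]]
2. A_y = 15  [[BA ⟂ BC ⇒ -6x+6y=0] ∩ [|A−(12, 12)|²=18]]
   so A = (15, 15)

A = (15, 15)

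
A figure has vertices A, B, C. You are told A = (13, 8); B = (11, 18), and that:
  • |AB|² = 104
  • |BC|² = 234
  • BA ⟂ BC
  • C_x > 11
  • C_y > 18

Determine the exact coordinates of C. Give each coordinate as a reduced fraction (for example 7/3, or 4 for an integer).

C = (26, 21)

1. C_x = 26  [[BA ⟂ BC ⇒ 2x-10y+158=0] ∩ [|C−(11, 18)|²=234]]
2. C_y = 21  [[BA ⟂ BC ⇒ 2x-10y+158=0] ∩ [|C−(11, 18)|²=234]]
   so C = (26, 21)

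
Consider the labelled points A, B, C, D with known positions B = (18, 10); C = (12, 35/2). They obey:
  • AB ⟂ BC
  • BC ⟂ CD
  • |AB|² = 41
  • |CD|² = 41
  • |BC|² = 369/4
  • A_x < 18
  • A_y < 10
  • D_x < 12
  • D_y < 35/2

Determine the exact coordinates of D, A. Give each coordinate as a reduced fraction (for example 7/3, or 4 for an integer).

D = (7, 27/2)
A = (13, 6)

1. D_x = 7  [[BC ⟂ CD ⇒ -6x+15/2y-237/4=0] ∩ [|D−(12, 35/2)|²=41]]
2. D_y = 27/2  [[BC ⟂ CD ⇒ -6x+15/2y-237/4=0] ∩ [|D−(12, 35/2)|²=41]]
   so D = (7, 27/2)
3. A_x = 13  [[AB ⟂ BC ⇒ 6x-15/2y-33=0] ∩ [|A−(18, 10)|²=41]]
4. A_y = 6  [[AB ⟂ BC ⇒ 6x-15/2y-33=0] ∩ [|A−(18, 10)|²=41]]
   so A = (13, 6)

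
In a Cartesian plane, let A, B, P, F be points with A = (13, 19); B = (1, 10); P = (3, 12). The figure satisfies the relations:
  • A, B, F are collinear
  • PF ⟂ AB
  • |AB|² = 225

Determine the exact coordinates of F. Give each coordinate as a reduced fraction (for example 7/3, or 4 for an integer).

1. F_x = 81/25  [[A, B, F are collinear ⇒ 9x-12y+111=0] ∩ [PF ⟂ AB ⇒ -12x-9y+144=0]]
2. F_y = 292/25  [[A, B, F are collinear ⇒ 9x-12y+111=0] ∩ [PF ⟂ AB ⇒ -12x-9y+144=0]]
   so F = (81/25, 292/25)

F = (81/25, 292/25)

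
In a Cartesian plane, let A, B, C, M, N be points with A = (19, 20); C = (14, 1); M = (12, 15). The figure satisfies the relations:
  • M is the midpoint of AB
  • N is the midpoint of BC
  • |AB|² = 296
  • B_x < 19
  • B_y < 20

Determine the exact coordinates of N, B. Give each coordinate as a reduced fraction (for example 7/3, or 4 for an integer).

1. B_x = 5  [B = 2·M−A = 2·(12, 15)−(19, 20)]
2. B_y = 10  [B = 2·M−A = 2·(12, 15)−(19, 20)]
   so B = (5, 10)
3. N_x = 19/2  [2·N = B+C = (5, 10)+(14, 1)]
4. N_y = 11/2  [2·N = B+C = (5, 10)+(14, 1)]
   so N = (19/2, 11/2)

N = (19/2, 11/2)
B = (5, 10)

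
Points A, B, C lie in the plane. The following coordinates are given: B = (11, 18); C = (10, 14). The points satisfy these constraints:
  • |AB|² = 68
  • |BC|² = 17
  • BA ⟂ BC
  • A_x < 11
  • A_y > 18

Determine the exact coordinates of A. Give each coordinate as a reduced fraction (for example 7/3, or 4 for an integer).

A = (3, 20)

1. A_x = 3  [[BA ⟂ BC ⇒ -1x-4y+83=0] ∩ [|A−(11, 18)|²=68]]
2. A_y = 20  [[BA ⟂ BC ⇒ -1x-4y+83=0] ∩ [|A−(11, 18)|²=68]]
   so A = (3, 20)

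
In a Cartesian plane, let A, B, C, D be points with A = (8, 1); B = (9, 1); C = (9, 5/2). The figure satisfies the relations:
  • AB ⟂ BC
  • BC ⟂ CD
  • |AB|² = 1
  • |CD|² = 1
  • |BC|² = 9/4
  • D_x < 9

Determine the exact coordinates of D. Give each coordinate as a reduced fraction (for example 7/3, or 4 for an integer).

D = (8, 5/2)

1. D_x = 8  [[BC ⟂ CD ⇒ 3/2y-15/4=0] ∩ [|D−(9, 5/2)|²=1]]
2. D_y = 5/2  [[BC ⟂ CD ⇒ 3/2y-15/4=0] ∩ [|D−(9, 5/2)|²=1]]
   so D = (8, 5/2)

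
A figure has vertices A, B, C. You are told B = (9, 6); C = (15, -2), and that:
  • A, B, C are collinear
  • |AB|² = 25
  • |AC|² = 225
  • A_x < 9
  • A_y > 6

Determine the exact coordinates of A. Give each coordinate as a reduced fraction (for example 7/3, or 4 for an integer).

1. A_x = 6  [[A, B, C are collinear ⇒ 8x+6y-108=0] ∩ [|A−(9, 6)|²=25]]
2. A_y = 10  [[A, B, C are collinear ⇒ 8x+6y-108=0] ∩ [|A−(9, 6)|²=25]]
   so A = (6, 10)

A = (6, 10)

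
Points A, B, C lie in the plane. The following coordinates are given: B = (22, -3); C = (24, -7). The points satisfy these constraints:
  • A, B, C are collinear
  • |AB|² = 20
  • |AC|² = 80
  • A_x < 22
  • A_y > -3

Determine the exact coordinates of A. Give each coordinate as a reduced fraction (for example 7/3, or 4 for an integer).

1. A_x = 20  [[A, B, C are collinear ⇒ 4x+2y-82=0] ∩ [|A−(22, -3)|²=20]]
2. A_y = 1  [[A, B, C are collinear ⇒ 4x+2y-82=0] ∩ [|A−(22, -3)|²=20]]
   so A = (20, 1)

A = (20, 1)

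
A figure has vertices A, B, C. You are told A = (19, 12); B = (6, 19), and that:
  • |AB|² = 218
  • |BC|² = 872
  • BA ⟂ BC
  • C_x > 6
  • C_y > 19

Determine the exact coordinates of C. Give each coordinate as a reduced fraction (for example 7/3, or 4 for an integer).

1. C_x = 20  [[BA ⟂ BC ⇒ 13x-7y+55=0] ∩ [|C−(6, 19)|²=872]]
2. C_y = 45  [[BA ⟂ BC ⇒ 13x-7y+55=0] ∩ [|C−(6, 19)|²=872]]
   so C = (20, 45)

C = (20, 45)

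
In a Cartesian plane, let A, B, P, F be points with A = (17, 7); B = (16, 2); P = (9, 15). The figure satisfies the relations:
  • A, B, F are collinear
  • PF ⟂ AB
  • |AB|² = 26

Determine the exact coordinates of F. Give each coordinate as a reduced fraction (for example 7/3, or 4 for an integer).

1. F_x = 237/13  [[A, B, F are collinear ⇒ 5x-1y-78=0] ∩ [PF ⟂ AB ⇒ -1x-5y+84=0]]
2. F_y = 171/13  [[A, B, F are collinear ⇒ 5x-1y-78=0] ∩ [PF ⟂ AB ⇒ -1x-5y+84=0]]
   so F = (237/13, 171/13)

F = (237/13, 171/13)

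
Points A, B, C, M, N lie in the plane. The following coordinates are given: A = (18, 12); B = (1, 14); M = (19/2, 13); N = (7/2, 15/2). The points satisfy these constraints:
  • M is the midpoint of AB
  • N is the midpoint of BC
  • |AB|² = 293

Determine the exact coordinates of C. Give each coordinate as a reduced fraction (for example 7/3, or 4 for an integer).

1. C_x = 6  [C = 2·N−B = 2·(7/2, 15/2)−(1, 14)]
2. C_y = 1  [C = 2·N−B = 2·(7/2, 15/2)−(1, 14)]
   so C = (6, 1)

C = (6, 1)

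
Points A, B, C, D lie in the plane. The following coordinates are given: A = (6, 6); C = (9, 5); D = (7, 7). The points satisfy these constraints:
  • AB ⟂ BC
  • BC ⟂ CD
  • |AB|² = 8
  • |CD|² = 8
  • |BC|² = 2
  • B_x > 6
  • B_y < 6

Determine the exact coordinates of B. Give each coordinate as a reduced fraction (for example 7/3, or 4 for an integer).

B = (8, 4)

1. B_x = 8  [[BC ⟂ CD ⇒ 2x-2y-8=0] ∩ [|B−(6, 6)|²=8]]
2. B_y = 4  [[BC ⟂ CD ⇒ 2x-2y-8=0] ∩ [|B−(6, 6)|²=8]]
   so B = (8, 4)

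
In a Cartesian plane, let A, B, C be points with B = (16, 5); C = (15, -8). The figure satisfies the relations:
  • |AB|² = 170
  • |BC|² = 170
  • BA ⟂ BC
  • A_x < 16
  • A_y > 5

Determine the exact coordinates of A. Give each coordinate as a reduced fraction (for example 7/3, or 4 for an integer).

1. A_x = 3  [[BA ⟂ BC ⇒ -1x-13y+81=0] ∩ [|A−(16, 5)|²=170]]
2. A_y = 6  [[BA ⟂ BC ⇒ -1x-13y+81=0] ∩ [|A−(16, 5)|²=170]]
   so A = (3, 6)

A = (3, 6)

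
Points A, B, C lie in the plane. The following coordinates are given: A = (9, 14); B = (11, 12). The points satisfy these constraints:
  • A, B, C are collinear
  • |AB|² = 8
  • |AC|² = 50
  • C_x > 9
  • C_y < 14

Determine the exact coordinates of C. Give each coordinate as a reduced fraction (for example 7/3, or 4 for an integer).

C = (14, 9)

1. C_x = 14  [[A, B, C are collinear ⇒ 2x+2y-46=0] ∩ [|C−(9, 14)|²=50]]
2. C_y = 9  [[A, B, C are collinear ⇒ 2x+2y-46=0] ∩ [|C−(9, 14)|²=50]]
   so C = (14, 9)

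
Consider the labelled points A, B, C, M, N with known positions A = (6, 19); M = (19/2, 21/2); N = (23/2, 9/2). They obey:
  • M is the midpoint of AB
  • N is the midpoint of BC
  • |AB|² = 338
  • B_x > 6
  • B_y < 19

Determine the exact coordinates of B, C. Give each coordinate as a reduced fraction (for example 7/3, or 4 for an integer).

B = (13, 2)
C = (10, 7)

1. B_x = 13  [B = 2·M−A = 2·(19/2, 21/2)−(6, 19)]
2. B_y = 2  [B = 2·M−A = 2·(19/2, 21/2)−(6, 19)]
   so B = (13, 2)
3. C_x = 10  [C = 2·N−B = 2·(23/2, 9/2)−(13, 2)]
4. C_y = 7  [C = 2·N−B = 2·(23/2, 9/2)−(13, 2)]
   so C = (10, 7)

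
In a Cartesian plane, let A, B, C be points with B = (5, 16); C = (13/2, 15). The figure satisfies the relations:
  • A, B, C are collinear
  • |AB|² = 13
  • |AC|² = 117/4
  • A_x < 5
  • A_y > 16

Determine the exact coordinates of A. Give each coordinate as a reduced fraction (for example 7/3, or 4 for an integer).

1. A_x = 2  [[A, B, C are collinear ⇒ 1x+3/2y-29=0] ∩ [|A−(5, 16)|²=13]]
2. A_y = 18  [[A, B, C are collinear ⇒ 1x+3/2y-29=0] ∩ [|A−(5, 16)|²=13]]
   so A = (2, 18)

A = (2, 18)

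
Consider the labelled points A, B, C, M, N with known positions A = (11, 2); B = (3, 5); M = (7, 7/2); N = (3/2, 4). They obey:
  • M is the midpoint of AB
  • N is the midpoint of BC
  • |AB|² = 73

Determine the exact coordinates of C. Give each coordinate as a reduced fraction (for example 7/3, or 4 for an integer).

C = (0, 3)

1. C_x = 0  [C = 2·N−B = 2·(3/2, 4)−(3, 5)]
2. C_y = 3  [C = 2·N−B = 2·(3/2, 4)−(3, 5)]
   so C = (0, 3)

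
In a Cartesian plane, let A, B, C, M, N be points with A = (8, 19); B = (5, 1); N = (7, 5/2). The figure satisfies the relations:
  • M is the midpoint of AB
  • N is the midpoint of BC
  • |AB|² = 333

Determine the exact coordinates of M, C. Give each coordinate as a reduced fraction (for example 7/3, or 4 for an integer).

1. M_x = 13/2  [2·M = A+B = (8, 19)+(5, 1)]
2. M_y = 10  [2·M = A+B = (8, 19)+(5, 1)]
   so M = (13/2, 10)
3. C_x = 9  [C = 2·N−B = 2·(7, 5/2)−(5, 1)]
4. C_y = 4  [C = 2·N−B = 2·(7, 5/2)−(5, 1)]
   so C = (9, 4)

M = (13/2, 10)
C = (9, 4)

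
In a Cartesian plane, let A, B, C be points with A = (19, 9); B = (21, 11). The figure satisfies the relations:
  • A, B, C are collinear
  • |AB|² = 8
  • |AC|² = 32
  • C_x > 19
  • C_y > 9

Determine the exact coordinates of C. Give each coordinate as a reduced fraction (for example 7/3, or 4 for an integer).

1. C_x = 23  [[A, B, C are collinear ⇒ -2x+2y+20=0] ∩ [|C−(19, 9)|²=32]]
2. C_y = 13  [[A, B, C are collinear ⇒ -2x+2y+20=0] ∩ [|C−(19, 9)|²=32]]
   so C = (23, 13)

C = (23, 13)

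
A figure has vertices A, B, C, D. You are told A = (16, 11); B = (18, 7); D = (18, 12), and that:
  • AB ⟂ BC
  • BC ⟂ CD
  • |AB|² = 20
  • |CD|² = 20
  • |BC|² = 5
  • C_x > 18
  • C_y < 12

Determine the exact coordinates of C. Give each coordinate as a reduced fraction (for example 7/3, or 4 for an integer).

C = (20, 8)

1. C_x = 20  [[AB ⟂ BC ⇒ 2x-4y-8=0] ∩ [|C−(18, 12)|²=20]]
2. C_y = 8  [[AB ⟂ BC ⇒ 2x-4y-8=0] ∩ [|C−(18, 12)|²=20]]
   so C = (20, 8)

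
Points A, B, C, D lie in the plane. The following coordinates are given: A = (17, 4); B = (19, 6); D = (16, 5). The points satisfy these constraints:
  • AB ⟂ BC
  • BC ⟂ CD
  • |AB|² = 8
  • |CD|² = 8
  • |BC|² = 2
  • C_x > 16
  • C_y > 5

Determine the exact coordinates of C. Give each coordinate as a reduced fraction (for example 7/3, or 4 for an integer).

1. C_x = 18  [[AB ⟂ BC ⇒ 2x+2y-50=0] ∩ [|C−(16, 5)|²=8]]
2. C_y = 7  [[AB ⟂ BC ⇒ 2x+2y-50=0] ∩ [|C−(16, 5)|²=8]]
   so C = (18, 7)

C = (18, 7)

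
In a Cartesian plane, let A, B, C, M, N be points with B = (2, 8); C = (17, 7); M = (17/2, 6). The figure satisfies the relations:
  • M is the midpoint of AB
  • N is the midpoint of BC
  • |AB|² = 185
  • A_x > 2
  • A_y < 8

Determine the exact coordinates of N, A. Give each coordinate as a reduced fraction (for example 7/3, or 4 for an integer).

1. A_x = 15  [A = 2·M−B = 2·(17/2, 6)−(2, 8)]
2. A_y = 4  [A = 2·M−B = 2·(17/2, 6)−(2, 8)]
   so A = (15, 4)
3. N_x = 19/2  [2·N = B+C = (2, 8)+(17, 7)]
4. N_y = 15/2  [2·N = B+C = (2, 8)+(17, 7)]
   so N = (19/2, 15/2)

N = (19/2, 15/2)
A = (15, 4)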